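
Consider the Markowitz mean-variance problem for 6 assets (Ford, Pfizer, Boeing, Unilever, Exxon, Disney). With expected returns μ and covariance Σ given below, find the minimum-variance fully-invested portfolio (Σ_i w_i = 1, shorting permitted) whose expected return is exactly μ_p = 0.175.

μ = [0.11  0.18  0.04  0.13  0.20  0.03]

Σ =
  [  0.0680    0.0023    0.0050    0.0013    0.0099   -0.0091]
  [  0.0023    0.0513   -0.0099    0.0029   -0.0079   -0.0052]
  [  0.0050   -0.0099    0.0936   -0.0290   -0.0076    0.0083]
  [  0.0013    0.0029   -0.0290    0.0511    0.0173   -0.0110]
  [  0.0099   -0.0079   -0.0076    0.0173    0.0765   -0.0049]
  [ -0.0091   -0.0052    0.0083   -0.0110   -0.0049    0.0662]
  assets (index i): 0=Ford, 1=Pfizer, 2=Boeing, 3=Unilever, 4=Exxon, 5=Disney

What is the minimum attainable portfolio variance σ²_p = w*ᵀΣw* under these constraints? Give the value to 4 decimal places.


0.0204

u=Σ⁻¹μ = [1.1073  4.1710  1.7294  2.6874  2.5525  1.3517]
v=Σ⁻¹𝟙 = [13.1534  25.0853  21.1337  31.0347  10.4612  22.1657]
a=μᵀu=1.842173  b=𝟙ᵀu=13.599304  c=𝟙ᵀv=123.034079  D=ac−b²=41.709006
λ₁=(c·0.175−b)/D = (123.034079·0.175−13.599304)/41.709006 = 0.190167
λ₂=(a−b·0.175)/D = (1.842173−13.599304·0.175)/41.709006 = -0.012892
w* = 0.190167·u + -0.012892·v:
  w_0 = 0.190167·1.1073 + -0.012892·13.1534 = 0.0410  (Ford)
  w_1 = 0.190167·4.1710 + -0.012892·25.0853 = 0.4698  (Pfizer)
  w_2 = 0.190167·1.7294 + -0.012892·21.1337 = 0.0564  (Boeing)
  w_3 = 0.190167·2.6874 + -0.012892·31.0347 = 0.1110  (Unilever)
  w_4 = 0.190167·2.5525 + -0.012892·10.4612 = 0.3505  (Exxon)
  w_5 = 0.190167·1.3517 + -0.012892·22.1657 = -0.0287  (Disney)
Σw_i=1.0000  μᵀw=0.1750
σ²=wᵀΣw=λ₁·μ_p+λ₂ = 0.190167·0.175 + -0.012892 = 0.020387 ≈ 0.0204


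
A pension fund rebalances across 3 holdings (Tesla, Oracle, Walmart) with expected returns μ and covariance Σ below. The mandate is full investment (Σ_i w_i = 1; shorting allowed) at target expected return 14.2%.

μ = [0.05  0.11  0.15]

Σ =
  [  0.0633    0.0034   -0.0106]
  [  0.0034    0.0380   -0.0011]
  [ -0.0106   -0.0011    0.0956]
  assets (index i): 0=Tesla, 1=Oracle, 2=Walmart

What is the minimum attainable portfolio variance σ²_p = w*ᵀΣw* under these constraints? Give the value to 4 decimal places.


x=Σ⁻¹μ = [0.9216  2.8616  1.7041]
y=Σ⁻¹𝟙 = [16.5518  25.1992  12.5854]
a=μᵀx=0.616477  b=𝟙ᵀx=5.487313  c=𝟙ᵀy=54.336389  D=ac−b²=3.386526
λ₁=(c·0.142−b)/D = (54.336389·0.142−5.487313)/3.386526 = 0.658036
λ₂=(a−b·0.142)/D = (0.616477−5.487313·0.142)/3.386526 = -0.048050
w* = 0.658036·x + -0.048050·y:
  w_0 = 0.658036·0.9216 + -0.048050·16.5518 = -0.1889  (Tesla)
  w_1 = 0.658036·2.8616 + -0.048050·25.1992 = 0.6722  (Oracle)
  w_2 = 0.658036·1.7041 + -0.048050·12.5854 = 0.5167  (Walmart)
Σw_i=1.0000  μᵀw=0.1420
σ²=wᵀΣw=λ₁·μ_p+λ₂ = 0.658036·0.142 + -0.048050 = 0.045391 ≈ 0.0454

0.0454


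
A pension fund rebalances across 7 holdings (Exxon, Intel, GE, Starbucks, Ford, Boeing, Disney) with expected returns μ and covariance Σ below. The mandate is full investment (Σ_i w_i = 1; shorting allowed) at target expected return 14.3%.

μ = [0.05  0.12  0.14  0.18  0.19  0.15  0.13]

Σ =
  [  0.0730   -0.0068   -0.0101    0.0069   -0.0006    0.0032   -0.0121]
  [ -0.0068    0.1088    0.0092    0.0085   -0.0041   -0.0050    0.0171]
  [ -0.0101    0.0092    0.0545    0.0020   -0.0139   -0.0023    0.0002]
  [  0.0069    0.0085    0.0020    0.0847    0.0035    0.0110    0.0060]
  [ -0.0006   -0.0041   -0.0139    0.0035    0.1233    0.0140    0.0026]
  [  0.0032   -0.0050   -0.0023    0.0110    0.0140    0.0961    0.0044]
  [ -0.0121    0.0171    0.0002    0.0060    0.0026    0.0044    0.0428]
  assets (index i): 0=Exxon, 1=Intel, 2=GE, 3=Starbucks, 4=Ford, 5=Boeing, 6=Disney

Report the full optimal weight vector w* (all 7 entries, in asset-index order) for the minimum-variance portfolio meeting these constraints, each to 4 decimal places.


0.0908  0.0364  0.2653  0.1398  0.1525  0.0915  0.2238

u=Σ⁻¹μ = [1.4649  0.4801  3.1732  1.4737  1.6992  1.0674  2.8253]
v=Σ⁻¹𝟙 = [20.7877  4.7673  23.8246  5.9530  9.5278  7.3150  25.0600]
a=μᵀu=1.690620  b=𝟙ᵀu=12.183791  c=𝟙ᵀv=97.235524  D=ac−b²=15.943503
λ₁=(c·0.143−b)/D = (97.235524·0.143−12.183791)/15.943503 = 0.107937
λ₂=(a−b·0.143)/D = (1.690620−12.183791·0.143)/15.943503 = -0.003240
w* = 0.107937·u + -0.003240·v:
  w_0 = 0.107937·1.4649 + -0.003240·20.7877 = 0.0908  (Exxon)
  w_1 = 0.107937·0.4801 + -0.003240·4.7673 = 0.0364  (Intel)
  w_2 = 0.107937·3.1732 + -0.003240·23.8246 = 0.2653  (GE)
  w_3 = 0.107937·1.4737 + -0.003240·5.9530 = 0.1398  (Starbucks)
  w_4 = 0.107937·1.6992 + -0.003240·9.5278 = 0.1525  (Ford)
  w_5 = 0.107937·1.0674 + -0.003240·7.3150 = 0.0915  (Boeing)
  w_6 = 0.107937·2.8253 + -0.003240·25.0600 = 0.2238  (Disney)
Σw_i=1.0000  μᵀw=0.1430
σ²=wᵀΣw=λ₁·μ_p+λ₂ = 0.107937·0.143 + -0.003240 = 0.012195 ≈ 0.0122


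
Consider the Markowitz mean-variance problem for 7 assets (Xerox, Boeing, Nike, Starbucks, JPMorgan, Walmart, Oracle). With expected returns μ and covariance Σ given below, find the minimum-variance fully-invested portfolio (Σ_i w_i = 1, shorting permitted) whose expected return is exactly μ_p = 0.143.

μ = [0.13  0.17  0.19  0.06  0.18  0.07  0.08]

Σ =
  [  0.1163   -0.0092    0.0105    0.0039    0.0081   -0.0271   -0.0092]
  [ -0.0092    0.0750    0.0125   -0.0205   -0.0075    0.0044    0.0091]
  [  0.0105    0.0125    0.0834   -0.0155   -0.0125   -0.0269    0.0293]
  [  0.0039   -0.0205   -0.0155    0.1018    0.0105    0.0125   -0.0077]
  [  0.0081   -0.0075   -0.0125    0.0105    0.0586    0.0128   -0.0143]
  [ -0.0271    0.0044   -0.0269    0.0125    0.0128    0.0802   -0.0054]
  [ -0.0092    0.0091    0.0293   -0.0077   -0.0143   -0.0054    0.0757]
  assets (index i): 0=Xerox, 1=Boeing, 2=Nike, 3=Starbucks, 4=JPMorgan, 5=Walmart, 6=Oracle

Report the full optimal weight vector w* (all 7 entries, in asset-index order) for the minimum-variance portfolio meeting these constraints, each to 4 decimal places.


g=Σ⁻¹μ = [1.1705  2.4102  2.6542  0.9615  3.4932  1.3686  0.7373]
h=Σ⁻¹𝟙 = [11.7924  14.8622  13.7714  11.5991  17.8264  16.4965  13.2504]
a=μᵀg=1.907472  b=𝟙ᵀg=12.795635  c=𝟙ᵀh=99.598359  D=ac−b²=26.252798
λ₁=(c·0.143−b)/D = (99.598359·0.143−12.795635)/26.252798 = 0.055115
λ₂=(a−b·0.143)/D = (1.907472−12.795635·0.143)/26.252798 = 0.002960
w* = 0.055115·g + 0.002960·h:
  w_0 = 0.055115·1.1705 + 0.002960·11.7924 = 0.0994  (Xerox)
  w_1 = 0.055115·2.4102 + 0.002960·14.8622 = 0.1768  (Boeing)
  w_2 = 0.055115·2.6542 + 0.002960·13.7714 = 0.1870  (Nike)
  w_3 = 0.055115·0.9615 + 0.002960·11.5991 = 0.0873  (Starbucks)
  w_4 = 0.055115·3.4932 + 0.002960·17.8264 = 0.2453  (JPMorgan)
  w_5 = 0.055115·1.3686 + 0.002960·16.4965 = 0.1243  (Walmart)
  w_6 = 0.055115·0.7373 + 0.002960·13.2504 = 0.0799  (Oracle)
Σw_i=1.0000  μᵀw=0.1430
σ²=wᵀΣw=λ₁·μ_p+λ₂ = 0.055115·0.143 + 0.002960 = 0.010841 ≈ 0.0108

0.0994  0.1768  0.1870  0.0873  0.2453  0.1243  0.0799


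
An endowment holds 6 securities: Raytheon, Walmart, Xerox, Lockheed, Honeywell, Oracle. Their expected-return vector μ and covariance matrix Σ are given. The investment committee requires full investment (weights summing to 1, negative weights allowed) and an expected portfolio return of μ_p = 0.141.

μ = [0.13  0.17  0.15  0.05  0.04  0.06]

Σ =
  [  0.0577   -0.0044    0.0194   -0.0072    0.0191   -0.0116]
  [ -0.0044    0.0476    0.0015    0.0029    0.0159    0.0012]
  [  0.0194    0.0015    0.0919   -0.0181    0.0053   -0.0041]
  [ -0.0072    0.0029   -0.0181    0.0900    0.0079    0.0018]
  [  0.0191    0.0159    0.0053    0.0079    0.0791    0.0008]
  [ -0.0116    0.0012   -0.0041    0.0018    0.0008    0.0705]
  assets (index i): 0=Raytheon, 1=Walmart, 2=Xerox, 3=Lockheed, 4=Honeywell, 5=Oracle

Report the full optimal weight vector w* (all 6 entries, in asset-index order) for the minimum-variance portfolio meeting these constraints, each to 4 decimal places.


u=Σ⁻¹μ = [2.9378  4.1197  1.2708  0.9948  -1.2297  1.3268]
v=Σ⁻¹𝟙 = [20.4417  20.8859  9.5901  13.5369  1.3375  17.3893]
a=μᵀu=1.353047  b=𝟙ᵀu=9.420232  c=𝟙ᵀv=83.181358  D=ac−b²=23.807525
λ₁=(c·0.141−b)/D = (83.181358·0.141−9.420232)/23.807525 = 0.096958
λ₂=(a−b·0.141)/D = (1.353047−9.420232·0.141)/23.807525 = 0.001041
w* = 0.096958·u + 0.001041·v:
  w_0 = 0.096958·2.9378 + 0.001041·20.4417 = 0.3061  (Raytheon)
  w_1 = 0.096958·4.1197 + 0.001041·20.8859 = 0.4212  (Walmart)
  w_2 = 0.096958·1.2708 + 0.001041·9.5901 = 0.1332  (Xerox)
  w_3 = 0.096958·0.9948 + 0.001041·13.5369 = 0.1106  (Lockheed)
  w_4 = 0.096958·-1.2297 + 0.001041·1.3375 = -0.1178  (Honeywell)
  w_5 = 0.096958·1.3268 + 0.001041·17.3893 = 0.1468  (Oracle)
Σw_i=1.0000  μᵀw=0.1410
σ²=wᵀΣw=λ₁·μ_p+λ₂ = 0.096958·0.141 + 0.001041 = 0.014713 ≈ 0.0147

0.3061  0.4212  0.1332  0.1106  -0.1178  0.1468


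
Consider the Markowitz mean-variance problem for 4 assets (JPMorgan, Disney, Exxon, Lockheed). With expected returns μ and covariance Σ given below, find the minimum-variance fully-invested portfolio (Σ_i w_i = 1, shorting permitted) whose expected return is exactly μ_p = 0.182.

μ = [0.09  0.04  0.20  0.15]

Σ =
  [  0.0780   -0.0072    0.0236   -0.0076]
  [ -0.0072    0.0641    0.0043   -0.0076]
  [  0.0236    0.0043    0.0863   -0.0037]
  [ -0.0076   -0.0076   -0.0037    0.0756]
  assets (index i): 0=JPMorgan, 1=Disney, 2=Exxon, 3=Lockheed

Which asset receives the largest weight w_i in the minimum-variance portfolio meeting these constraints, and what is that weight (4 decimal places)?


p=Σ⁻¹μ = [0.7990  0.8365  2.1540  2.2540]
q=Σ⁻¹𝟙 = [13.8919  18.6526  7.5824  16.8703]
a=μᵀp=0.874254  b=𝟙ᵀp=6.043405  c=𝟙ᵀq=56.997205  D=ac−b²=13.307300
λ₁=(c·0.182−b)/D = (56.997205·0.182−6.043405)/13.307300 = 0.325392
λ₂=(a−b·0.182)/D = (0.874254−6.043405·0.182)/13.307300 = -0.016957
w* = 0.325392·p + -0.016957·q:
  w_0 = 0.325392·0.7990 + -0.016957·13.8919 = 0.0244  (JPMorgan)
  w_1 = 0.325392·0.8365 + -0.016957·18.6526 = -0.0441  (Disney)
  w_2 = 0.325392·2.1540 + -0.016957·7.5824 = 0.5723  (Exxon)
  w_3 = 0.325392·2.2540 + -0.016957·16.8703 = 0.4474  (Lockheed)
Σw_i=1.0000  μᵀw=0.1820
σ²=wᵀΣw=λ₁·μ_p+λ₂ = 0.325392·0.182 + -0.016957 = 0.042265 ≈ 0.0423

Exxon (0.5723)


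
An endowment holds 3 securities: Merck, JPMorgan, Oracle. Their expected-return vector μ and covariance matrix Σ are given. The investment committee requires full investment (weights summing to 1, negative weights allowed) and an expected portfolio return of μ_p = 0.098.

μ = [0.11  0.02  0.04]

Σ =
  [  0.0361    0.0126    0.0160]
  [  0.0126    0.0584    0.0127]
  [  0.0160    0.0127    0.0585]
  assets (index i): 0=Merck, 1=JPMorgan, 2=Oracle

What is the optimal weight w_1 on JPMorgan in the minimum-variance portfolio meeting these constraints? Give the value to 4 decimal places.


x=Σ⁻¹μ = [3.2158  -0.3241  -0.1254]
y=Σ⁻¹𝟙 = [19.7864  10.8248  9.3323]
a=μᵀx=0.342239  b=𝟙ᵀx=2.766296  c=𝟙ᵀy=39.943593  D=ac−b²=6.017852
λ₁=(c·0.098−b)/D = (39.943593·0.098−2.766296)/6.017852 = 0.190795
λ₂=(a−b·0.098)/D = (0.342239−2.766296·0.098)/6.017852 = 0.011822
w* = 0.190795·x + 0.011822·y:
  w_0 = 0.190795·3.2158 + 0.011822·19.7864 = 0.8475  (Merck)
  w_1 = 0.190795·-0.3241 + 0.011822·10.8248 = 0.0661  (JPMorgan)
  w_2 = 0.190795·-0.1254 + 0.011822·9.3323 = 0.0864  (Oracle)
Σw_i=1.0000  μᵀw=0.0980
σ²=wᵀΣw=λ₁·μ_p+λ₂ = 0.190795·0.098 + 0.011822 = 0.030520 ≈ 0.0305

0.0661


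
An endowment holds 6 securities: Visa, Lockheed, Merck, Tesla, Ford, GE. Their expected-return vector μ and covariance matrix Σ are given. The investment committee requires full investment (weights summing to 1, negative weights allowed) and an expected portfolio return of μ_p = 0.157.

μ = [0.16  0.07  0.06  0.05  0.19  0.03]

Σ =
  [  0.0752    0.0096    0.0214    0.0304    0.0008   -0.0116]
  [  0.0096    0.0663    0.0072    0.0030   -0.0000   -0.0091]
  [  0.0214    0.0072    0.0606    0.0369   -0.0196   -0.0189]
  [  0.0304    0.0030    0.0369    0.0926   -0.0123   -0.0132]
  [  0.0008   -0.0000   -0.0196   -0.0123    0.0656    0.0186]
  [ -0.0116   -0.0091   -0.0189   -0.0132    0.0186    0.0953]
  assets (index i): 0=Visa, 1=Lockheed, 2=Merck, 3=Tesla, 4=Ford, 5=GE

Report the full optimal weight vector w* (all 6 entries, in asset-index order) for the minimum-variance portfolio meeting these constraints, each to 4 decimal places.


u=Σ⁻¹μ = [1.6761  0.6853  1.5509  -0.1871  3.2379  0.2340]
v=Σ⁻¹𝟙 = [5.8029  13.7172  20.0069  4.8328  18.2026  13.5939]
a=μᵀu=1.022059  b=𝟙ᵀu=7.197029  c=𝟙ᵀv=76.156235  D=ac−b²=26.038947
λ₁=(c·0.157−b)/D = (76.156235·0.157−7.197029)/26.038947 = 0.182784
λ₂=(a−b·0.157)/D = (1.022059−7.197029·0.157)/26.038947 = -0.004143
w* = 0.182784·u + -0.004143·v:
  w_0 = 0.182784·1.6761 + -0.004143·5.8029 = 0.2823  (Visa)
  w_1 = 0.182784·0.6853 + -0.004143·13.7172 = 0.0684  (Lockheed)
  w_2 = 0.182784·1.5509 + -0.004143·20.0069 = 0.2006  (Merck)
  w_3 = 0.182784·-0.1871 + -0.004143·4.8328 = -0.0542  (Tesla)
  w_4 = 0.182784·3.2379 + -0.004143·18.2026 = 0.5164  (Ford)
  w_5 = 0.182784·0.2340 + -0.004143·13.5939 = -0.0136  (GE)
Σw_i=1.0000  μᵀw=0.1570
σ²=wᵀΣw=λ₁·μ_p+λ₂ = 0.182784·0.157 + -0.004143 = 0.024554 ≈ 0.0246

0.2823  0.0684  0.2006  -0.0542  0.5164  -0.0136


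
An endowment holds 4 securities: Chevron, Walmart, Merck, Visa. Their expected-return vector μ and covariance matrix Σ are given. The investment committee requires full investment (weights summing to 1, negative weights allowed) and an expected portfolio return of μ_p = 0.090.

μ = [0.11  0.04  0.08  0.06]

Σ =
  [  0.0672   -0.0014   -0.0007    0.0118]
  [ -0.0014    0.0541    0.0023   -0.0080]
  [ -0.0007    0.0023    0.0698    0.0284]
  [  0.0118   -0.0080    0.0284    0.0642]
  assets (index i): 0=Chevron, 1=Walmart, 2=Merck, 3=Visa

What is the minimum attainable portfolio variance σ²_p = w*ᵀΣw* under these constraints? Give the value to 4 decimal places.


g=Σ⁻¹μ = [1.6141  0.7796  1.0214  0.2832]
h=Σ⁻¹𝟙 = [13.3544  20.1632  9.0669  11.6234]
a=μᵀg=0.307435  b=𝟙ᵀg=3.698273  c=𝟙ᵀh=54.207958  D=ac−b²=2.988187
λ₁=(c·0.090−b)/D = (54.207958·0.090−3.698273)/2.988187 = 0.395037
λ₂=(a−b·0.090)/D = (0.307435−3.698273·0.090)/2.988187 = -0.008503
w* = 0.395037·g + -0.008503·h:
  w_0 = 0.395037·1.6141 + -0.008503·13.3544 = 0.5241  (Chevron)
  w_1 = 0.395037·0.7796 + -0.008503·20.1632 = 0.1365  (Walmart)
  w_2 = 0.395037·1.0214 + -0.008503·9.0669 = 0.3264  (Merck)
  w_3 = 0.395037·0.2832 + -0.008503·11.6234 = 0.0130  (Visa)
Σw_i=1.0000  μᵀw=0.0900
σ²=wᵀΣw=λ₁·μ_p+λ₂ = 0.395037·0.090 + -0.008503 = 0.027050 ≈ 0.0270

0.0270


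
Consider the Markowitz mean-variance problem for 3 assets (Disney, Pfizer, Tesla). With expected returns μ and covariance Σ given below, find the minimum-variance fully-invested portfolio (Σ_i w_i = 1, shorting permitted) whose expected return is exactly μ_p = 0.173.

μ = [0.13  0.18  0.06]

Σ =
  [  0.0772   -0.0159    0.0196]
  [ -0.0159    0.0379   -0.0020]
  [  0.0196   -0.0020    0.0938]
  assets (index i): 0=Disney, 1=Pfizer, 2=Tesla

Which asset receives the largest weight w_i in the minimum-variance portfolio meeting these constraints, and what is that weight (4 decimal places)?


Pfizer (0.7461)

p=Σ⁻¹μ = [2.8694  5.9619  0.1672]
q=Σ⁻¹𝟙 = [18.1020  34.3811  7.6115]
a=μᵀp=1.456205  b=𝟙ᵀp=8.998554  c=𝟙ᵀq=60.094665  D=ac−b²=6.536192
λ₁=(c·0.173−b)/D = (60.094665·0.173−8.998554)/6.536192 = 0.213859
λ₂=(a−b·0.173)/D = (1.456205−8.998554·0.173)/6.536192 = -0.015383
w* = 0.213859·p + -0.015383·q:
  w_0 = 0.213859·2.8694 + -0.015383·18.1020 = 0.3352  (Disney)
  w_1 = 0.213859·5.9619 + -0.015383·34.3811 = 0.7461  (Pfizer)
  w_2 = 0.213859·0.1672 + -0.015383·7.6115 = -0.0813  (Tesla)
Σw_i=1.0000  μᵀw=0.1730
σ²=wᵀΣw=λ₁·μ_p+λ₂ = 0.213859·0.173 + -0.015383 = 0.021615 ≈ 0.0216


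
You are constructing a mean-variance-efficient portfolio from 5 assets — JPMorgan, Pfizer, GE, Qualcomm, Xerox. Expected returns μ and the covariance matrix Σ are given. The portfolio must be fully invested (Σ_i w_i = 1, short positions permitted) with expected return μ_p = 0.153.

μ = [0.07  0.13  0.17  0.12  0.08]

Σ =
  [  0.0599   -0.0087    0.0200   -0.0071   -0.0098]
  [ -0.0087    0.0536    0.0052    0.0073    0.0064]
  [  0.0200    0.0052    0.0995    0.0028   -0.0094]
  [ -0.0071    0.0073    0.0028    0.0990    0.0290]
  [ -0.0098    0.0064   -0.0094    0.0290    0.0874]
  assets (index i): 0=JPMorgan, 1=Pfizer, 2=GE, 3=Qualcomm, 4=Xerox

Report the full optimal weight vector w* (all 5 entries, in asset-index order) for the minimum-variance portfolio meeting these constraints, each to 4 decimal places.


-0.0913  0.4440  0.4711  0.1872  -0.0110

u=Σ⁻¹μ = [1.2662  2.2884  1.3804  0.8762  0.7475]
v=Σ⁻¹𝟙 = [20.0837  19.1478  5.8258  6.8460  10.6465]
a=μᵀu=0.785735  b=𝟙ᵀu=6.558692  c=𝟙ᵀv=62.549726  D=ac−b²=6.131104
λ₁=(c·0.153−b)/D = (62.549726·0.153−6.558692)/6.131104 = 0.491170
λ₂=(a−b·0.153)/D = (0.785735−6.558692·0.153)/6.131104 = -0.035515
w* = 0.491170·u + -0.035515·v:
  w_0 = 0.491170·1.2662 + -0.035515·20.0837 = -0.0913  (JPMorgan)
  w_1 = 0.491170·2.2884 + -0.035515·19.1478 = 0.4440  (Pfizer)
  w_2 = 0.491170·1.3804 + -0.035515·5.8258 = 0.4711  (GE)
  w_3 = 0.491170·0.8762 + -0.035515·6.8460 = 0.1872  (Qualcomm)
  w_4 = 0.491170·0.7475 + -0.035515·10.6465 = -0.0110  (Xerox)
Σw_i=1.0000  μᵀw=0.1530
σ²=wᵀΣw=λ₁·μ_p+λ₂ = 0.491170·0.153 + -0.035515 = 0.039634 ≈ 0.0396


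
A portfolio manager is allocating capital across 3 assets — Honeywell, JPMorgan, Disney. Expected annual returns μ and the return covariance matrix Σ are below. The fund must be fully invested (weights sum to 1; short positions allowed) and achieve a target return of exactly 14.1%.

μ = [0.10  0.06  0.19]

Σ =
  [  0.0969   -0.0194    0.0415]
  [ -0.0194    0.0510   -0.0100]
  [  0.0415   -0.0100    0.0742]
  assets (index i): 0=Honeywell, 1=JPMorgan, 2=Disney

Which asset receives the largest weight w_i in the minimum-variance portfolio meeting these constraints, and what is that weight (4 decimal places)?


Disney (0.6145)

p=Σ⁻¹μ = [0.2511  1.7939  2.6620]
q=Σ⁻¹𝟙 = [10.8268  25.8650  10.9075]
a=μᵀp=0.638522  b=𝟙ᵀp=4.707009  c=𝟙ᵀq=47.599343  D=ac−b²=8.237302
λ₁=(c·0.141−b)/D = (47.599343·0.141−4.707009)/8.237302 = 0.243344
λ₂=(a−b·0.141)/D = (0.638522−4.707009·0.141)/8.237302 = -0.003055
w* = 0.243344·p + -0.003055·q:
  w_0 = 0.243344·0.2511 + -0.003055·10.8268 = 0.0280  (Honeywell)
  w_1 = 0.243344·1.7939 + -0.003055·25.8650 = 0.3575  (JPMorgan)
  w_2 = 0.243344·2.6620 + -0.003055·10.9075 = 0.6145  (Disney)
Σw_i=1.0000  μᵀw=0.1410
σ²=wᵀΣw=λ₁·μ_p+λ₂ = 0.243344·0.141 + -0.003055 = 0.031256 ≈ 0.0313


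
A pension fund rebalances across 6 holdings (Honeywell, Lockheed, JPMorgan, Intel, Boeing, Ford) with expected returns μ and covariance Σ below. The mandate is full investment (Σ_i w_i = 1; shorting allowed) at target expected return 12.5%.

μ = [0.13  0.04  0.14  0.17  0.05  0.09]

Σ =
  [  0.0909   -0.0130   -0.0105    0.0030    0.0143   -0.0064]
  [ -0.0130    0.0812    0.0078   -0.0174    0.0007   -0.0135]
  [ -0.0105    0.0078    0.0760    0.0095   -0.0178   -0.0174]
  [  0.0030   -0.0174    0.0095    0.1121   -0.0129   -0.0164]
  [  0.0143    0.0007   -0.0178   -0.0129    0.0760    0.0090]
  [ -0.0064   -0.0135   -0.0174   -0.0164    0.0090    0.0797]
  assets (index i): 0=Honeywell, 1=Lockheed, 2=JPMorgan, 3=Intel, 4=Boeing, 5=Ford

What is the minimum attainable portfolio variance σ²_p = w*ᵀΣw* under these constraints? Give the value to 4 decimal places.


0.0139

x=Σ⁻¹μ = [1.8643  1.3440  2.4734  1.9135  0.9222  2.3362]
y=Σ⁻¹𝟙 = [14.9308  19.6510  20.0104  14.9080  14.6783  22.8534]
a=μᵀx=1.224060  b=𝟙ᵀx=10.853577  c=𝟙ᵀy=107.031891  D=ac−b²=13.213280
λ₁=(c·0.125−b)/D = (107.031891·0.125−10.853577)/13.213280 = 0.191127
λ₂=(a−b·0.125)/D = (1.224060−10.853577·0.125)/13.213280 = -0.010038
w* = 0.191127·x + -0.010038·y:
  w_0 = 0.191127·1.8643 + -0.010038·14.9308 = 0.2064  (Honeywell)
  w_1 = 0.191127·1.3440 + -0.010038·19.6510 = 0.0596  (Lockheed)
  w_2 = 0.191127·2.4734 + -0.010038·20.0104 = 0.2719  (JPMorgan)
  w_3 = 0.191127·1.9135 + -0.010038·14.9080 = 0.2161  (Intel)
  w_4 = 0.191127·0.9222 + -0.010038·14.6783 = 0.0289  (Boeing)
  w_5 = 0.191127·2.3362 + -0.010038·22.8534 = 0.2171  (Ford)
Σw_i=1.0000  μᵀw=0.1250
σ²=wᵀΣw=λ₁·μ_p+λ₂ = 0.191127·0.125 + -0.010038 = 0.013853 ≈ 0.0139


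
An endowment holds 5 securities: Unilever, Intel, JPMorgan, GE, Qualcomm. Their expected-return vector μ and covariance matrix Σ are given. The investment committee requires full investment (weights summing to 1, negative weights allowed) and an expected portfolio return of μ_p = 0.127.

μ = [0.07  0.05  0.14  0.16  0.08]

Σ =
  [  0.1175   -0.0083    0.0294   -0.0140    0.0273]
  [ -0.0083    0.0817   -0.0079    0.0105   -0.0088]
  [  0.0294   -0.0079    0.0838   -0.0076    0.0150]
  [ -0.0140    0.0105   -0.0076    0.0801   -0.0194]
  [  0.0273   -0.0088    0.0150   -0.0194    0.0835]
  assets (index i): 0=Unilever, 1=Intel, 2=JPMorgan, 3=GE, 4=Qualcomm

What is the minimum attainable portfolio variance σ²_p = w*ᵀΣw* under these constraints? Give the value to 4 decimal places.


p=Σ⁻¹μ = [0.2323  0.6160  1.6489  2.4069  1.2100]
q=Σ⁻¹𝟙 = [5.6735  13.1966  10.2390  15.9583  13.3802]
a=μᵀp=0.759814  b=𝟙ᵀp=6.114183  c=𝟙ᵀq=58.447661  D=ac−b²=7.026126
λ₁=(c·0.127−b)/D = (58.447661·0.127−6.114183)/7.026126 = 0.186258
λ₂=(a−b·0.127)/D = (0.759814−6.114183·0.127)/7.026126 = -0.002375
w* = 0.186258·p + -0.002375·q:
  w_0 = 0.186258·0.2323 + -0.002375·5.6735 = 0.0298  (Unilever)
  w_1 = 0.186258·0.6160 + -0.002375·13.1966 = 0.0834  (Intel)
  w_2 = 0.186258·1.6489 + -0.002375·10.2390 = 0.2828  (JPMorgan)
  w_3 = 0.186258·2.4069 + -0.002375·15.9583 = 0.4104  (GE)
  w_4 = 0.186258·1.2100 + -0.002375·13.3802 = 0.1936  (Qualcomm)
Σw_i=1.0000  μᵀw=0.1270
σ²=wᵀΣw=λ₁·μ_p+λ₂ = 0.186258·0.127 + -0.002375 = 0.021280 ≈ 0.0213

0.0213


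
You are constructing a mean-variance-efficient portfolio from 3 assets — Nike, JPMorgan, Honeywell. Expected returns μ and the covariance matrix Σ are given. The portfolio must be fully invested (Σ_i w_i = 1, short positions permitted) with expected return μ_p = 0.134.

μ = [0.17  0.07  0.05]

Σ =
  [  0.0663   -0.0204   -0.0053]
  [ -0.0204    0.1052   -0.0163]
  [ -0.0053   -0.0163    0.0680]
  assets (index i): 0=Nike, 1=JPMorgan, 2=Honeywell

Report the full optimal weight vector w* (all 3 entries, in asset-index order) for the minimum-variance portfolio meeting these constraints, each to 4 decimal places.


0.6638  0.2171  0.1191

x=Σ⁻¹μ = [3.1255  1.4780  1.3332]
y=Σ⁻¹𝟙 = [21.9289  16.9303  20.4733]
a=μᵀx=0.701451  b=𝟙ᵀx=5.936699  c=𝟙ᵀy=59.332512  D=ac−b²=6.374461
λ₁=(c·0.134−b)/D = (59.332512·0.134−5.936699)/6.374461 = 0.315926
λ₂=(a−b·0.134)/D = (0.701451−5.936699·0.134)/6.374461 = -0.014757
w* = 0.315926·x + -0.014757·y:
  w_0 = 0.315926·3.1255 + -0.014757·21.9289 = 0.6638  (Nike)
  w_1 = 0.315926·1.4780 + -0.014757·16.9303 = 0.2171  (JPMorgan)
  w_2 = 0.315926·1.3332 + -0.014757·20.4733 = 0.1191  (Honeywell)
Σw_i=1.0000  μᵀw=0.1340
σ²=wᵀΣw=λ₁·μ_p+λ₂ = 0.315926·0.134 + -0.014757 = 0.027577 ≈ 0.0276


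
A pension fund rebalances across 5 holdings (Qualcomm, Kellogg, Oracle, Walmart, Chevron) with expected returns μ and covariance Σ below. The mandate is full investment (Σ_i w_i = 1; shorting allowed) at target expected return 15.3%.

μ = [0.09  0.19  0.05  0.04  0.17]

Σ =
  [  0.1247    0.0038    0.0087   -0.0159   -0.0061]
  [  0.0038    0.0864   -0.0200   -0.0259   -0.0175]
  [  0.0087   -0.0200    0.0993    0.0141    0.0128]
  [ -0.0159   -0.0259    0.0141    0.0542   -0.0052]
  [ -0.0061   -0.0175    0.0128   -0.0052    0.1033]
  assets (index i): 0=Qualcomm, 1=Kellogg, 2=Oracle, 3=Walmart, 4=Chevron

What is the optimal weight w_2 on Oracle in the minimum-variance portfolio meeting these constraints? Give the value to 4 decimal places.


x=Σ⁻¹μ = [1.0708  3.6058  0.4130  2.8994  2.4146]
y=Σ⁻¹𝟙 = [11.7924  26.1154  7.4689  33.9412  15.5842]
a=μᵀx=1.328580  b=𝟙ᵀx=10.403636  c=𝟙ᵀy=94.902036  D=ac−b²=17.849338
λ₁=(c·0.153−b)/D = (94.902036·0.153−10.403636)/17.849338 = 0.230618
λ₂=(a−b·0.153)/D = (1.328580−10.403636·0.153)/17.849338 = -0.014744
w* = 0.230618·x + -0.014744·y:
  w_0 = 0.230618·1.0708 + -0.014744·11.7924 = 0.0731  (Qualcomm)
  w_1 = 0.230618·3.6058 + -0.014744·26.1154 = 0.4465  (Kellogg)
  w_2 = 0.230618·0.4130 + -0.014744·7.4689 = -0.0149  (Oracle)
  w_3 = 0.230618·2.8994 + -0.014744·33.9412 = 0.1682  (Walmart)
  w_4 = 0.230618·2.4146 + -0.014744·15.5842 = 0.3271  (Chevron)
Σw_i=1.0000  μᵀw=0.1530
σ²=wᵀΣw=λ₁·μ_p+λ₂ = 0.230618·0.153 + -0.014744 = 0.020540 ≈ 0.0205

-0.0149


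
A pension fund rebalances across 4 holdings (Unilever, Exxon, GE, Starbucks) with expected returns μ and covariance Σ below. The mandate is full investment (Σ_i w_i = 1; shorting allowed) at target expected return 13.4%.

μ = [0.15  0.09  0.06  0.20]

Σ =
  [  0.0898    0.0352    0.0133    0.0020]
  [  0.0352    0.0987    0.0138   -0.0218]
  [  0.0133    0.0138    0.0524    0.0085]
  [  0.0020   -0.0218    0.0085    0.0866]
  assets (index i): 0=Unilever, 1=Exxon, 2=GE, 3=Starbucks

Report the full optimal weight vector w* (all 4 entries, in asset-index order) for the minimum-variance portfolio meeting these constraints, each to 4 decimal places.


p=Σ⁻¹μ = [1.1892  1.0220  0.1648  2.5231]
q=Σ⁻¹𝟙 = [5.3133  9.1157  13.3213  12.4118]
a=μᵀp=0.784863  b=𝟙ᵀp=4.899044  c=𝟙ᵀq=40.162073  D=ac−b²=7.521076
λ₁=(c·0.134−b)/D = (40.162073·0.134−4.899044)/7.521076 = 0.064176
λ₂=(a−b·0.134)/D = (0.784863−4.899044·0.134)/7.521076 = 0.017071
w* = 0.064176·p + 0.017071·q:
  w_0 = 0.064176·1.1892 + 0.017071·5.3133 = 0.1670  (Unilever)
  w_1 = 0.064176·1.0220 + 0.017071·9.1157 = 0.2212  (Exxon)
  w_2 = 0.064176·0.1648 + 0.017071·13.3213 = 0.2380  (GE)
  w_3 = 0.064176·2.5231 + 0.017071·12.4118 = 0.3738  (Starbucks)
Σw_i=1.0000  μᵀw=0.1340
σ²=wᵀΣw=λ₁·μ_p+λ₂ = 0.064176·0.134 + 0.017071 = 0.025670 ≈ 0.0257

0.1670  0.2212  0.2380  0.3738


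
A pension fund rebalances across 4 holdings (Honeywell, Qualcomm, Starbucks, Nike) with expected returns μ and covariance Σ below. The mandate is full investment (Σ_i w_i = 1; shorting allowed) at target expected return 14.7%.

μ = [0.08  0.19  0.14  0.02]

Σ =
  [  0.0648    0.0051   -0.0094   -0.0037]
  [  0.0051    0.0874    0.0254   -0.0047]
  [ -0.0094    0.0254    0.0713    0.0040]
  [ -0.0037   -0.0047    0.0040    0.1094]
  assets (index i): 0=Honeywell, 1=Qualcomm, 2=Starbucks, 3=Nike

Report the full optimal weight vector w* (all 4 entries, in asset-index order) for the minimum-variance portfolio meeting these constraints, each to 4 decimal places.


p=Σ⁻¹μ = [1.3401  1.6630  1.5341  0.2435]
q=Σ⁻¹𝟙 = [17.3410  7.0928  13.2491  9.5475]
a=μᵀp=0.642822  b=𝟙ᵀp=4.780723  c=𝟙ᵀq=47.230339  D=ac−b²=7.505397
λ₁=(c·0.147−b)/D = (47.230339·0.147−4.780723)/7.505397 = 0.288078
λ₂=(a−b·0.147)/D = (0.642822−4.780723·0.147)/7.505397 = -0.007987
w* = 0.288078·p + -0.007987·q:
  w_0 = 0.288078·1.3401 + -0.007987·17.3410 = 0.2476  (Honeywell)
  w_1 = 0.288078·1.6630 + -0.007987·7.0928 = 0.4224  (Qualcomm)
  w_2 = 0.288078·1.5341 + -0.007987·13.2491 = 0.3361  (Starbucks)
  w_3 = 0.288078·0.2435 + -0.007987·9.5475 = -0.0061  (Nike)
Σw_i=1.0000  μᵀw=0.1470
σ²=wᵀΣw=λ₁·μ_p+λ₂ = 0.288078·0.147 + -0.007987 = 0.034361 ≈ 0.0344

0.2476  0.4224  0.3361  -0.0061


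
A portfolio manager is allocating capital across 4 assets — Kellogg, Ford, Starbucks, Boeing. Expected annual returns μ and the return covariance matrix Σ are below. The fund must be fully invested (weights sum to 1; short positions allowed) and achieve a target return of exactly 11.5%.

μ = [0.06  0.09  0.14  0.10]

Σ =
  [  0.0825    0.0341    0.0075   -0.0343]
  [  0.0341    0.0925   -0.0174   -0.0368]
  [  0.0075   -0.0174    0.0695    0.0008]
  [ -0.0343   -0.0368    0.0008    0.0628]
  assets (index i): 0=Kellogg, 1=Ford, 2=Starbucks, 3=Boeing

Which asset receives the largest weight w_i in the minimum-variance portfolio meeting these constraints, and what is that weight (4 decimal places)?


Starbucks (0.4091)

g=Σ⁻¹μ = [0.9358  2.5069  2.5003  3.5407]
h=Σ⁻¹𝟙 = [16.8946  23.3097  17.9570  38.5815]
a=μᵀg=0.985876  b=𝟙ᵀg=9.483675  c=𝟙ᵀh=96.742763  D=ac−b²=5.436227
λ₁=(c·0.115−b)/D = (96.742763·0.115−9.483675)/5.436227 = 0.302000
λ₂=(a−b·0.115)/D = (0.985876−9.483675·0.115)/5.436227 = -0.019268
w* = 0.302000·g + -0.019268·h:
  w_0 = 0.302000·0.9358 + -0.019268·16.8946 = -0.0429  (Kellogg)
  w_1 = 0.302000·2.5069 + -0.019268·23.3097 = 0.3079  (Ford)
  w_2 = 0.302000·2.5003 + -0.019268·17.9570 = 0.4091  (Starbucks)
  w_3 = 0.302000·3.5407 + -0.019268·38.5815 = 0.3259  (Boeing)
Σw_i=1.0000  μᵀw=0.1150
σ²=wᵀΣw=λ₁·μ_p+λ₂ = 0.302000·0.115 + -0.019268 = 0.015462 ≈ 0.0155


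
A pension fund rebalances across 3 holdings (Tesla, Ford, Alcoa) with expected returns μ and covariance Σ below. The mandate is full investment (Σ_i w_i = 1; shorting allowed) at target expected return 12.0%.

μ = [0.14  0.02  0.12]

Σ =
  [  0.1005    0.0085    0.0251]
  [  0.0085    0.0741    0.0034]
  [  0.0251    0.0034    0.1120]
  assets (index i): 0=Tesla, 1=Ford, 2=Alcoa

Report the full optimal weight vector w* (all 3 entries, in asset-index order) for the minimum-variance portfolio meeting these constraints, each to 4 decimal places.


u=Σ⁻¹μ = [1.1842  0.0972  0.8031]
v=Σ⁻¹𝟙 = [7.1705  12.3540  6.9466]
a=μᵀu=0.264108  b=𝟙ᵀu=2.084536  c=𝟙ᵀv=26.471067  D=ac−b²=2.645928
λ₁=(c·0.120−b)/D = (26.471067·0.120−2.084536)/2.645928 = 0.412707
λ₂=(a−b·0.120)/D = (0.264108−2.084536·0.120)/2.645928 = 0.005277
w* = 0.412707·u + 0.005277·v:
  w_0 = 0.412707·1.1842 + 0.005277·7.1705 = 0.5266  (Tesla)
  w_1 = 0.412707·0.0972 + 0.005277·12.3540 = 0.1053  (Ford)
  w_2 = 0.412707·0.8031 + 0.005277·6.9466 = 0.3681  (Alcoa)
Σw_i=1.0000  μᵀw=0.1200
σ²=wᵀΣw=λ₁·μ_p+λ₂ = 0.412707·0.120 + 0.005277 = 0.054802 ≈ 0.0548

0.5266  0.1053  0.3681


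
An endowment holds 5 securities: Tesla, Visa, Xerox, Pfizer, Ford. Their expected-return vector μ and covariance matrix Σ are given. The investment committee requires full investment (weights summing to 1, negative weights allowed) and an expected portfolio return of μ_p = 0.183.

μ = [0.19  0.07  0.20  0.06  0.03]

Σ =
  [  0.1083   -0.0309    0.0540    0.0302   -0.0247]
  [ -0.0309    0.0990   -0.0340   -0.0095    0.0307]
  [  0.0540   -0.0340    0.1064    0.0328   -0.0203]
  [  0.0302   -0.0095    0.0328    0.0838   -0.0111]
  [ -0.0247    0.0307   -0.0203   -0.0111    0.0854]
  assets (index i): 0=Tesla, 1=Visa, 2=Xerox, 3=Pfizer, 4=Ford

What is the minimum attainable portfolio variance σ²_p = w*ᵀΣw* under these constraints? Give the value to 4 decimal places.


p=Σ⁻¹μ = [1.5188  1.5885  1.8210  -0.2825  0.6157]
q=Σ⁻¹𝟙 = [9.1333  12.7392  8.7159  8.3876  12.9337]
a=μᵀp=0.765495  b=𝟙ᵀp=5.261522  c=𝟙ᵀq=51.909653  D=ac−b²=12.052990
λ₁=(c·0.183−b)/D = (51.909653·0.183−5.261522)/12.052990 = 0.351609
λ₂=(a−b·0.183)/D = (0.765495−5.261522·0.183)/12.052990 = -0.016375
w* = 0.351609·p + -0.016375·q:
  w_0 = 0.351609·1.5188 + -0.016375·9.1333 = 0.3845  (Tesla)
  w_1 = 0.351609·1.5885 + -0.016375·12.7392 = 0.3499  (Visa)
  w_2 = 0.351609·1.8210 + -0.016375·8.7159 = 0.4976  (Xerox)
  w_3 = 0.351609·-0.2825 + -0.016375·8.3876 = -0.2367  (Pfizer)
  w_4 = 0.351609·0.6157 + -0.016375·12.9337 = 0.0047  (Ford)
Σw_i=1.0000  μᵀw=0.1830
σ²=wᵀΣw=λ₁·μ_p+λ₂ = 0.351609·0.183 + -0.016375 = 0.047970 ≈ 0.0480

0.0480


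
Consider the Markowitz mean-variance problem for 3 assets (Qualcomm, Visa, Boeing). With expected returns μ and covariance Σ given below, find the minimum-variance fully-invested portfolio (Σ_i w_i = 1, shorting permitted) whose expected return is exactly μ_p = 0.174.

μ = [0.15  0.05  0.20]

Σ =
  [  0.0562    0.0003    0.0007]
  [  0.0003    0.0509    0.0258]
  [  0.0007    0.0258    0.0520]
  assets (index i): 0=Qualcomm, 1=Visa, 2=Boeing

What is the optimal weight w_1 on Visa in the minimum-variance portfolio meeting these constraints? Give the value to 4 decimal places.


x=Σ⁻¹μ = [2.6205  -1.2889  4.4504]
y=Σ⁻¹𝟙 = [17.5682  13.2464  12.4220]
a=μᵀx=1.218703  b=𝟙ᵀx=5.781949  c=𝟙ᵀy=43.236579  D=ac−b²=19.261621
λ₁=(c·0.174−b)/D = (43.236579·0.174−5.781949)/19.261621 = 0.090398
λ₂=(a−b·0.174)/D = (1.218703−5.781949·0.174)/19.261621 = 0.011040
w* = 0.090398·x + 0.011040·y:
  w_0 = 0.090398·2.6205 + 0.011040·17.5682 = 0.4308  (Qualcomm)
  w_1 = 0.090398·-1.2889 + 0.011040·13.2464 = 0.0297  (Visa)
  w_2 = 0.090398·4.4504 + 0.011040·12.4220 = 0.5394  (Boeing)
Σw_i=1.0000  μᵀw=0.1740
σ²=wᵀΣw=λ₁·μ_p+λ₂ = 0.090398·0.174 + 0.011040 = 0.026769 ≈ 0.0268

0.0297


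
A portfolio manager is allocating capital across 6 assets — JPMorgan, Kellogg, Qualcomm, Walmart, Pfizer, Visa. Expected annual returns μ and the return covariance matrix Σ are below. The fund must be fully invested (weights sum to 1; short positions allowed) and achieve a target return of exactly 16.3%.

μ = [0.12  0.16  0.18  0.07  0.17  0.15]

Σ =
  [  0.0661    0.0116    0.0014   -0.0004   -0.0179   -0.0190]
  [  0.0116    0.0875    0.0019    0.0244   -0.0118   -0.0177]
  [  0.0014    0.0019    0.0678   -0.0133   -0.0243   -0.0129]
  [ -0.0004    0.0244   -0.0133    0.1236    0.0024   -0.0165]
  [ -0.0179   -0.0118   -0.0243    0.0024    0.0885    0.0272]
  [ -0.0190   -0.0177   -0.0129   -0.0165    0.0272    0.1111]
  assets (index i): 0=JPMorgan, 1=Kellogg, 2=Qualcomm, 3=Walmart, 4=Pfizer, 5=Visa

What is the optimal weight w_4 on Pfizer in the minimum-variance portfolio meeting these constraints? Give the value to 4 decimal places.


x=Σ⁻¹μ = [2.8435  1.9659  4.2637  0.8439  3.3032  1.9613]
y=Σ⁻¹𝟙 = [22.1899  10.5563  25.7642  10.3661  19.6225  14.2045]
a=μᵀx=2.338033  b=𝟙ᵀx=15.181477  c=𝟙ᵀy=102.703465  D=ac−b²=9.646866
λ₁=(c·0.163−b)/D = (102.703465·0.163−15.181477)/9.646866 = 0.161626
λ₂=(a−b·0.163)/D = (2.338033−15.181477·0.163)/9.646866 = -0.014155
w* = 0.161626·x + -0.014155·y:
  w_0 = 0.161626·2.8435 + -0.014155·22.1899 = 0.1455  (JPMorgan)
  w_1 = 0.161626·1.9659 + -0.014155·10.5563 = 0.1683  (Kellogg)
  w_2 = 0.161626·4.2637 + -0.014155·25.7642 = 0.3244  (Qualcomm)
  w_3 = 0.161626·0.8439 + -0.014155·10.3661 = -0.0103  (Walmart)
  w_4 = 0.161626·3.3032 + -0.014155·19.6225 = 0.2561  (Pfizer)
  w_5 = 0.161626·1.9613 + -0.014155·14.2045 = 0.1159  (Visa)
Σw_i=1.0000  μᵀw=0.1630
σ²=wᵀΣw=λ₁·μ_p+λ₂ = 0.161626·0.163 + -0.014155 = 0.012190 ≈ 0.0122

0.2561


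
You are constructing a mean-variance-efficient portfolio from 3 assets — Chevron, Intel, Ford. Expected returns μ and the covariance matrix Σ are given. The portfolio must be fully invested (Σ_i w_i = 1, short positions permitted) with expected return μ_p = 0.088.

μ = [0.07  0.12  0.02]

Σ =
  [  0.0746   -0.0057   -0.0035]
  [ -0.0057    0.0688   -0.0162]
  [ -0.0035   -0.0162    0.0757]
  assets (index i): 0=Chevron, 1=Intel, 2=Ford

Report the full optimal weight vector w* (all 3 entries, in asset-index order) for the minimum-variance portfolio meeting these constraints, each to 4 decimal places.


0.2897  0.5351  0.1751

g=Σ⁻¹μ = [1.1272  2.0135  0.7472]
h=Σ⁻¹𝟙 = [15.8000  20.1413  18.2509]
a=μᵀg=0.335474  b=𝟙ᵀg=3.887981  c=𝟙ᵀh=54.192245  D=ac−b²=3.063682
λ₁=(c·0.088−b)/D = (54.192245·0.088−3.887981)/3.063682 = 0.287542
λ₂=(a−b·0.088)/D = (0.335474−3.887981·0.088)/3.063682 = -0.002177
w* = 0.287542·g + -0.002177·h:
  w_0 = 0.287542·1.1272 + -0.002177·15.8000 = 0.2897  (Chevron)
  w_1 = 0.287542·2.0135 + -0.002177·20.1413 = 0.5351  (Intel)
  w_2 = 0.287542·0.7472 + -0.002177·18.2509 = 0.1751  (Ford)
Σw_i=1.0000  μᵀw=0.0880
σ²=wᵀΣw=λ₁·μ_p+λ₂ = 0.287542·0.088 + -0.002177 = 0.023127 ≈ 0.0231


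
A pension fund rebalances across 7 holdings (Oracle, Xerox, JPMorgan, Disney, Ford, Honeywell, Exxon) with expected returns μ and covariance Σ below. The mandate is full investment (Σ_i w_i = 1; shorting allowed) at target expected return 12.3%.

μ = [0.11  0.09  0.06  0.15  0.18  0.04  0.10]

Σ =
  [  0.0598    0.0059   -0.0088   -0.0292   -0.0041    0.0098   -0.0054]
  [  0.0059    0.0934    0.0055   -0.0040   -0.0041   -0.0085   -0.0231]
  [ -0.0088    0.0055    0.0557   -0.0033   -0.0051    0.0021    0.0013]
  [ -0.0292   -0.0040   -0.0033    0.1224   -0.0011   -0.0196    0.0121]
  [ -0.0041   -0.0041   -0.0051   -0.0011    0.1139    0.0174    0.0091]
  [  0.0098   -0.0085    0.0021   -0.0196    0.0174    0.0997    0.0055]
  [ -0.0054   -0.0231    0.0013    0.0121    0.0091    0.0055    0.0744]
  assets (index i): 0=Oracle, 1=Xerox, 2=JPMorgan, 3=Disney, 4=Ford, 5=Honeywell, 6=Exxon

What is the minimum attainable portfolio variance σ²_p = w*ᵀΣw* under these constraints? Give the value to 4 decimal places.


0.0120

x=Σ⁻¹μ = [3.1442  1.1782  1.6909  1.9672  1.6950  0.1724  1.3686]
y=Σ⁻¹𝟙 = [26.7655  13.2512  21.9282  15.5956  8.8258  8.7734  14.8502]
a=μᵀx=1.297280  b=𝟙ᵀx=11.216446  c=𝟙ᵀy=109.989923  D=ac−b²=16.879078
λ₁=(c·0.123−b)/D = (109.989923·0.123−11.216446)/16.879078 = 0.136993
λ₂=(a−b·0.123)/D = (1.297280−11.216446·0.123)/16.879078 = -0.004878
w* = 0.136993·x + -0.004878·y:
  w_0 = 0.136993·3.1442 + -0.004878·26.7655 = 0.3002  (Oracle)
  w_1 = 0.136993·1.1782 + -0.004878·13.2512 = 0.0968  (Xerox)
  w_2 = 0.136993·1.6909 + -0.004878·21.9282 = 0.1247  (JPMorgan)
  w_3 = 0.136993·1.9672 + -0.004878·15.5956 = 0.1934  (Disney)
  w_4 = 0.136993·1.6950 + -0.004878·8.8258 = 0.1891  (Ford)
  w_5 = 0.136993·0.1724 + -0.004878·8.7734 = -0.0192  (Honeywell)
  w_6 = 0.136993·1.3686 + -0.004878·14.8502 = 0.1150  (Exxon)
Σw_i=1.0000  μᵀw=0.1230
σ²=wᵀΣw=λ₁·μ_p+λ₂ = 0.136993·0.123 + -0.004878 = 0.011972 ≈ 0.0120


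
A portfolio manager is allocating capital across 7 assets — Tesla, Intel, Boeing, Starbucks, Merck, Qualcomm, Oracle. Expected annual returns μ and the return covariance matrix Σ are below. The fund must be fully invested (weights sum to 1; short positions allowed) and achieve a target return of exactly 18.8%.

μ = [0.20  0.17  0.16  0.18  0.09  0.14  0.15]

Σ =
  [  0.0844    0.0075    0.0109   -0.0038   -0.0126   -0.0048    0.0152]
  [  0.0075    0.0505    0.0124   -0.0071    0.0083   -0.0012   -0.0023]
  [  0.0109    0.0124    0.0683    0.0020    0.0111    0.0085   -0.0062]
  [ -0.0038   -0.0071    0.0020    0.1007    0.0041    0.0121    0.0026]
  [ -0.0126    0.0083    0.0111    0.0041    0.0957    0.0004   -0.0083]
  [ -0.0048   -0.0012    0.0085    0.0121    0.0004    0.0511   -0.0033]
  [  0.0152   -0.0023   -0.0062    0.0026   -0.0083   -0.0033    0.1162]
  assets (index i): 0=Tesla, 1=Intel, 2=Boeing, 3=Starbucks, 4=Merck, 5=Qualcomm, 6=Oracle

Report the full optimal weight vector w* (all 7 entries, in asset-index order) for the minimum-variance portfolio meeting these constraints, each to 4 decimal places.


g=Σ⁻¹μ = [2.0881  3.0046  1.0761  1.6899  0.8537  2.5000  1.2288]
h=Σ⁻¹𝟙 = [10.8143  17.0128  6.4770  8.5649  9.9760  18.3771  8.9164]
a=μᵀg=2.015905  b=𝟙ᵀg=12.441132  c=𝟙ᵀh=80.138464  D=ac−b²=6.769737
λ₁=(c·0.188−b)/D = (80.138464·0.188−12.441132)/6.769737 = 0.387740
λ₂=(a−b·0.188)/D = (2.015905−12.441132·0.188)/6.769737 = -0.047717
w* = 0.387740·g + -0.047717·h:
  w_0 = 0.387740·2.0881 + -0.047717·10.8143 = 0.2936  (Tesla)
  w_1 = 0.387740·3.0046 + -0.047717·17.0128 = 0.3532  (Intel)
  w_2 = 0.387740·1.0761 + -0.047717·6.4770 = 0.1082  (Boeing)
  w_3 = 0.387740·1.6899 + -0.047717·8.5649 = 0.2465  (Starbucks)
  w_4 = 0.387740·0.8537 + -0.047717·9.9760 = -0.1450  (Merck)
  w_5 = 0.387740·2.5000 + -0.047717·18.3771 = 0.0924  (Qualcomm)
  w_6 = 0.387740·1.2288 + -0.047717·8.9164 = 0.0510  (Oracle)
Σw_i=1.0000  μᵀw=0.1880
σ²=wᵀΣw=λ₁·μ_p+λ₂ = 0.387740·0.188 + -0.047717 = 0.025179 ≈ 0.0252

0.2936  0.3532  0.1082  0.2465  -0.1450  0.0924  0.0510
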